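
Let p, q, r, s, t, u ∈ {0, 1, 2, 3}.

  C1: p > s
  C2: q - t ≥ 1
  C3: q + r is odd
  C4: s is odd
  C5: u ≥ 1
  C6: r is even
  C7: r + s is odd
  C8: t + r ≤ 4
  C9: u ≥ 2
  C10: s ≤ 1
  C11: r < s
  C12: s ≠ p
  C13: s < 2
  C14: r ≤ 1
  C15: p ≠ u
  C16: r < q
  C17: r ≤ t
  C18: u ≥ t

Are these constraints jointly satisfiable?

One satisfying assignment is p = 3, q = 3, r = 0, s = 1, t = 2, u = 2.
For the less obvious constraints — constraint 2: q - t = 1; constraint 3: q + r = 3 is odd; constraint 8: t + r = 2 — and the others hold by inspection.

Satisfiable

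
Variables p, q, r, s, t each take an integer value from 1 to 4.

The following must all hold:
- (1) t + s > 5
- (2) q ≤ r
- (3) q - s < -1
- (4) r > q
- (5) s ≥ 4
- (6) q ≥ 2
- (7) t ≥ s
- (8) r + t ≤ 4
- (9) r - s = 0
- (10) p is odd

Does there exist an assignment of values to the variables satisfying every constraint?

From constraints 2 and 6: r ≥ q ≥ 2. From constraints 5 and 7: t ≥ s ≥ 4. Hence r + t ≥ 6. But constraint 8 requires r + t ≤ 4, and 4 < 6. Contradiction.

Unsatisfiable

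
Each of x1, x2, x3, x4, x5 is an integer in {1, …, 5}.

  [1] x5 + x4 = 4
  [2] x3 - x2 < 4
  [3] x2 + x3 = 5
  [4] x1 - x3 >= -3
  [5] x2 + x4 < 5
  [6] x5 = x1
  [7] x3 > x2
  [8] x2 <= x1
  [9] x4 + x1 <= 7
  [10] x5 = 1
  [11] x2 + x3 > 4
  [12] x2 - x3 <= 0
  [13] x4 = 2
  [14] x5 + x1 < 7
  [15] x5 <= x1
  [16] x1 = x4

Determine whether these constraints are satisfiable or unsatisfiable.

Constraint 10 fixes x5 = 1 and constraint 13 fixes x4 = 2. Constraints 6 and 16 give x5 = x1 = x4, so x5 = x4. But 1 ≠ 2 — contradiction.

Unsatisfiable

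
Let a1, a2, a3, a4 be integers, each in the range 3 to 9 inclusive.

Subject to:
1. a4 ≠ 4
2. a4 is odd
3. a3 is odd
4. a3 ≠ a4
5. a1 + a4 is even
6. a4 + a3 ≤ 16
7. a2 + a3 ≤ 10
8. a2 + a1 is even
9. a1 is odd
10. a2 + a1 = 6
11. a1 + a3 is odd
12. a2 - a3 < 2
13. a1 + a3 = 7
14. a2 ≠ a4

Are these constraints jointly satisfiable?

Unsatisfiable

Constraint 9 makes a1 odd and constraint 3 makes a3 odd, so a1 + a3 must be even. Constraint 11 says a1 + a3 is odd — contradiction.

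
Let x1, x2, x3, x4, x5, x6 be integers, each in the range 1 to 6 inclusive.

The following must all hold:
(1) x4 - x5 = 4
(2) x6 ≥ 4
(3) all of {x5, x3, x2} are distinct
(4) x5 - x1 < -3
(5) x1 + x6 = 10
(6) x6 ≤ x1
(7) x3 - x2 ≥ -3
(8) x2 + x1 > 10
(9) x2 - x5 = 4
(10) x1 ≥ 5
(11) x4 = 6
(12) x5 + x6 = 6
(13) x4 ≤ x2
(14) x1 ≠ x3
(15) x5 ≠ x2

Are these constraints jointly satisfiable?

Take x1 = 6, x2 = 6, x3 = 4, x4 = 6, x5 = 2, x6 = 4. Then constraint 1: x4 - x5 = 4; constraint 4: x5 - x1 = -4; constraint 5: x1 + x6 = 10, and every other listed constraint is also met.

Satisfiable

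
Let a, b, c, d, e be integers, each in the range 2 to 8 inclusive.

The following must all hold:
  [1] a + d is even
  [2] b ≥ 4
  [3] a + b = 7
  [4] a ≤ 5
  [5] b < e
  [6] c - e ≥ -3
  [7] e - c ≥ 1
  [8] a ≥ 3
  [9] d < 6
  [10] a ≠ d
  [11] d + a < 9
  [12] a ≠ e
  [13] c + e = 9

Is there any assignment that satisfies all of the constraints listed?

Satisfiable

The assignment a = 3, b = 4, c = 4, d = 5, e = 5 works:
  constraint 3 holds since a + b = 7.
  constraint 6 holds since c - e = -1.
The rest check out directly.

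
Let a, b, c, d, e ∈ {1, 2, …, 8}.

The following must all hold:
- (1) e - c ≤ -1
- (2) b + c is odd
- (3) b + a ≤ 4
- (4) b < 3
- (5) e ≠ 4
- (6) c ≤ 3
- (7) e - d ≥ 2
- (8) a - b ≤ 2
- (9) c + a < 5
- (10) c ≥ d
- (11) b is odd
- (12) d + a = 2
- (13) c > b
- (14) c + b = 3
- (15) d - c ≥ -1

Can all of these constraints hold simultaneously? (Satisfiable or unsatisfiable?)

Constraints 1, 7, and 15 give d − c ≥ -1, c − e ≥ 1, e − d ≥ 2.
Adding all 3 inequalities: the left sides telescope to 0, and the right sides sum to (-1) + 1 + 2 = 2. So 0 ≥ 2, which is false.

Unsatisfiable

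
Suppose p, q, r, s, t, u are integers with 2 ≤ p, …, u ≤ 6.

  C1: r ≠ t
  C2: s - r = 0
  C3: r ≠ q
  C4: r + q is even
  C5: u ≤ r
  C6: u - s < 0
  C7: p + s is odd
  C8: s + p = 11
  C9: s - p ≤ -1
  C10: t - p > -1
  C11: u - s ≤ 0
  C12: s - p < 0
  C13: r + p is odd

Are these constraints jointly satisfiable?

Satisfiable

Try p = 6, q = 3, r = 5, s = 5, t = 6, u = 2.
Check constraint 2: s - r = 0; constraint 6: u - s = -3; constraint 8: s + p = 11. The remaining constraints are straightforward to verify.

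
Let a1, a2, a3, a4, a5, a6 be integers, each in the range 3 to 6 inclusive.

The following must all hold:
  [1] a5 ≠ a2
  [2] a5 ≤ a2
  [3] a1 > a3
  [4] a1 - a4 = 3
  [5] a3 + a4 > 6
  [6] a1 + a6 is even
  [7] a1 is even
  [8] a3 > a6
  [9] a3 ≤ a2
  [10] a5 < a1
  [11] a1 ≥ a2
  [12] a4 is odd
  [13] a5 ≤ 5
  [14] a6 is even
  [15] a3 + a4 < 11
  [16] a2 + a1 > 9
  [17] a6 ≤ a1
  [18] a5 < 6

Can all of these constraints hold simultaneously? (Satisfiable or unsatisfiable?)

Try a1 = 6, a2 = 6, a3 = 5, a4 = 3, a5 = 4, a6 = 4.
Check constraint 4: a1 - a4 = 3; constraint 5: a3 + a4 = 8; constraint 15: a3 + a4 = 8. The remaining constraints are straightforward to verify.

Satisfiable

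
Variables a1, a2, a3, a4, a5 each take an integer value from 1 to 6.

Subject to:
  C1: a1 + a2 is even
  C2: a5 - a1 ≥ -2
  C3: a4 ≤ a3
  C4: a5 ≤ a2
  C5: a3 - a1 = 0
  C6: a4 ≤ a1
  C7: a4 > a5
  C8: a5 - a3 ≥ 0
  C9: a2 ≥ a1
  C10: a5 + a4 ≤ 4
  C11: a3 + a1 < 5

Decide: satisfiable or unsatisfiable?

Constraints 3, 7, and 8 give a5 < a4, a4 ≤ a3, a3 ≤ a5. Chaining: a5 < a4 ≤ a3 ≤ a5, which forces a5 < a5 — impossible.

Unsatisfiable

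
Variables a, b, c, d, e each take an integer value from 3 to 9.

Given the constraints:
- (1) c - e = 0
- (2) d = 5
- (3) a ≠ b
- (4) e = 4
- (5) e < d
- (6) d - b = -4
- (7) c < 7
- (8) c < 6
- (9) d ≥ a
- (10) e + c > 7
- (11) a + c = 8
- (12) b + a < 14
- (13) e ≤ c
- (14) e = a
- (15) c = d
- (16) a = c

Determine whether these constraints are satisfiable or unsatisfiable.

Constraint 4 fixes e = 4 and constraint 2 fixes d = 5. Constraints 14, 15, and 16 give e = a = c = d, so e = d. But 4 ≠ 5 — contradiction.

Unsatisfiable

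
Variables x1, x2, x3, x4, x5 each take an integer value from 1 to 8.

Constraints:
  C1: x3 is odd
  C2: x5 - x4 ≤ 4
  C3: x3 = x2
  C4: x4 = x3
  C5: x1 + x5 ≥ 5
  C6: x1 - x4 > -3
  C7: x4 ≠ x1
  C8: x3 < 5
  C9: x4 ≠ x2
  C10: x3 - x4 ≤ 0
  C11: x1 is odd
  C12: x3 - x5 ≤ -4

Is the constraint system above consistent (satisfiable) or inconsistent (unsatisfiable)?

From constraints 3 and 4, x4 = x3 = x2, so x4 = x2. But constraint 9 says x4 ≠ x2. Contradiction.

Unsatisfiable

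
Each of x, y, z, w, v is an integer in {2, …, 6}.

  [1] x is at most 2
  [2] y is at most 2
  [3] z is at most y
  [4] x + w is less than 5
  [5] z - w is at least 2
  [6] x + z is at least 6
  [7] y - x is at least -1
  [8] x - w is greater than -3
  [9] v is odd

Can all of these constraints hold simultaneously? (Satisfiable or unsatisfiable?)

Unsatisfiable

From constraint 1: x ≤ 2. From constraints 2 and 3: z ≤ y ≤ 2. Hence x + z ≤ 4. But constraint 6 requires x + z ≥ 6, and 6 > 4. Contradiction.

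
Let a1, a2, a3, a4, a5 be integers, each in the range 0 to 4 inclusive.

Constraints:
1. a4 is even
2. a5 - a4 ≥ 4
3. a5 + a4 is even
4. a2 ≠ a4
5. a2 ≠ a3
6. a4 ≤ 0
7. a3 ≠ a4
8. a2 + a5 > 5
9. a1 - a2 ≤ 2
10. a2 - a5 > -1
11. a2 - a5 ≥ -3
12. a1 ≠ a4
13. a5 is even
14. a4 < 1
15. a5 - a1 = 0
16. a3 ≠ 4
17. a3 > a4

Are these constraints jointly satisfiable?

Satisfiable

The assignment a1 = 4, a2 = 4, a3 = 2, a4 = 0, a5 = 4 works:
  constraint 2 holds since a5 - a4 = 4.
  constraint 8 holds since a2 + a5 = 8.
  constraint 9 holds since a1 - a2 = 0.
The rest check out directly.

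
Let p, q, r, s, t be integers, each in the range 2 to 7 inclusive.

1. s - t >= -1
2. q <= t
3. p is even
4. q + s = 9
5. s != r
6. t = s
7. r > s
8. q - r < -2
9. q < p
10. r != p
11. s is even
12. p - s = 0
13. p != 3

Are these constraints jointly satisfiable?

Satisfiable

Setting (p, q, r, s, t) = (6, 3, 7, 6, 6) satisfies everything: constraint 1: s - t = 0; constraint 4: q + s = 9, and the others follow.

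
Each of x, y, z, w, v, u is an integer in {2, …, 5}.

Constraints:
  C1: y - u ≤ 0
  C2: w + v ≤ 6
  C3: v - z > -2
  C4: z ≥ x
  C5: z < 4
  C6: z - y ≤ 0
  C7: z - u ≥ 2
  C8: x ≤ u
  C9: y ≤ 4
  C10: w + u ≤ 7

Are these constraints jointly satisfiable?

Constraints 1, 6, and 7 give y − z ≥ 0, z − u ≥ 2, u − y ≥ 0.
Adding all 3 inequalities: the left sides telescope to 0, and the right sides sum to 0 + 2 + 0 = 2. So 0 ≥ 2, which is false.

Unsatisfiable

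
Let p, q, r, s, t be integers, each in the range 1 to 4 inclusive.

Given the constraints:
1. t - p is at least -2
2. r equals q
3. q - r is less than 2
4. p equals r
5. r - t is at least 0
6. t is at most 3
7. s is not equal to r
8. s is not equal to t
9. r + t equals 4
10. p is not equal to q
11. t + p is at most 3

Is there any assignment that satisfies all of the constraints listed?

From constraints 2 and 4, p = r = q, so p = q. But constraint 10 says p ≠ q. Contradiction.

Unsatisfiable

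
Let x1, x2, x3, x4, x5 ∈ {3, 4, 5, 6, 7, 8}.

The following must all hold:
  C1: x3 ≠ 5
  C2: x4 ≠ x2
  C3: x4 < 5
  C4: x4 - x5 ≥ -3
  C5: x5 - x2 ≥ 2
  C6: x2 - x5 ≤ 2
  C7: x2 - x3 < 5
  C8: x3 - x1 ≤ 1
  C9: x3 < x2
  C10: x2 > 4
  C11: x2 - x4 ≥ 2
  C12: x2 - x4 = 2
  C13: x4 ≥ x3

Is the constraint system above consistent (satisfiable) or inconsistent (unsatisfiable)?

Constraints 4, 5, and 11 give x5 − x2 ≥ 2, x2 − x4 ≥ 2, x4 − x5 ≥ -3.
Adding all 3 inequalities: the left sides telescope to 0, and the right sides sum to 2 + 2 + (-3) = 1. So 0 ≥ 1, which is false.

Unsatisfiable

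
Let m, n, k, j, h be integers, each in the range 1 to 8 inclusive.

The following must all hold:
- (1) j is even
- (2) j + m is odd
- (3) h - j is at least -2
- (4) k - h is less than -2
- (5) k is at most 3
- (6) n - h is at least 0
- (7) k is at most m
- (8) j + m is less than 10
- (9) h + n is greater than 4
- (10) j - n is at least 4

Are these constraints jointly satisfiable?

Unsatisfiable

Constraints 3, 6, and 10 give h − j ≥ -2, j − n ≥ 4, n − h ≥ 0.
Adding all 3 inequalities: the left sides telescope to 0, and the right sides sum to (-2) + 4 + 0 = 2. So 0 ≥ 2, which is false.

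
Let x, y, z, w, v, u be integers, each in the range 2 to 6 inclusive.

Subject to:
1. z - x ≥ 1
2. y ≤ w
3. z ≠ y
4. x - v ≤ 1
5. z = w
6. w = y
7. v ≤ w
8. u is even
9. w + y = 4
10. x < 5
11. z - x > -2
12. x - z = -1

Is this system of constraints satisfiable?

From constraints 5 and 6, z = w = y, so z = y. But constraint 3 says z ≠ y. Contradiction.

Unsatisfiable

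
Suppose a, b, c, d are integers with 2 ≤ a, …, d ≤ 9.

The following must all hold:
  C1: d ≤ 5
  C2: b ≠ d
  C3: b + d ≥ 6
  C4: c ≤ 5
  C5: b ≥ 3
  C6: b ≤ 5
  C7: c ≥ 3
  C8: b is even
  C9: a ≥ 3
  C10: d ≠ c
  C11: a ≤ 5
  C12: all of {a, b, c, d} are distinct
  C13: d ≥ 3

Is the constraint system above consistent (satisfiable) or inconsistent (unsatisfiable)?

Unsatisfiable

Constraints 1, 4, 5, 6, 7, 9, 11, and 13 confine each of a, b, c, d to the 3 values {3, …, 5}.
Constraint 12 requires all 4 of them to be distinct, but only 3 values are available — impossible by the pigeonhole principle.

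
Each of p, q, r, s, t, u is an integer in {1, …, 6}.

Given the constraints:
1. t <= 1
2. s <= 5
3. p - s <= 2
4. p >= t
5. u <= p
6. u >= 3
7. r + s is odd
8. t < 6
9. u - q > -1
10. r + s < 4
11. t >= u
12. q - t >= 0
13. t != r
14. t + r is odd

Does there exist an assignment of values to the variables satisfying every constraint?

Unsatisfiable

From constraint 6: u ≥ 3. From constraints 1 and 11: u ≤ t and t ≤ 1, so u ≤ 1. But 1 < 3, so no value of u works.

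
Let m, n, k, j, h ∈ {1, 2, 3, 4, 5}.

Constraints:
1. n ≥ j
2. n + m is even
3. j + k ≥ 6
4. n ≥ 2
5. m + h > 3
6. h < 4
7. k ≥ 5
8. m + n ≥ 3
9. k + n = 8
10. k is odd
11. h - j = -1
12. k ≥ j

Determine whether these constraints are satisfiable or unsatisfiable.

Satisfiable

One satisfying assignment is m = 3, n = 3, k = 5, j = 2, h = 1.
For the less obvious constraints — constraint 3: j + k = 7; constraint 5: m + h = 4 — and the others hold by inspection.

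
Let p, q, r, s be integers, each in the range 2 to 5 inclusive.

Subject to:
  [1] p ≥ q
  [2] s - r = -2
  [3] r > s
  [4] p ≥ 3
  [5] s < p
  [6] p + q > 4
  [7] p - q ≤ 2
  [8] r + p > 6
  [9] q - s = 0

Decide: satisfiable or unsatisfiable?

The assignment p = 4, q = 2, r = 4, s = 2 works:
  constraint 2 holds since s - r = -2.
  constraint 6 holds since p + q = 6.
The rest check out directly.

Satisfiable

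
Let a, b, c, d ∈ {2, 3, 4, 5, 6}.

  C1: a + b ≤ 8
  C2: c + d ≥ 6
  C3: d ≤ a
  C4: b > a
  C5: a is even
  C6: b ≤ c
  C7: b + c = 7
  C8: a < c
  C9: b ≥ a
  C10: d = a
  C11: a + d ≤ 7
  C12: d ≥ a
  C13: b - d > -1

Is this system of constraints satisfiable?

Try a = 2, b = 3, c = 4, d = 2.
Check constraint 1: a + b = 5; constraint 2: c + d = 6. The remaining constraints are straightforward to verify.

Satisfiable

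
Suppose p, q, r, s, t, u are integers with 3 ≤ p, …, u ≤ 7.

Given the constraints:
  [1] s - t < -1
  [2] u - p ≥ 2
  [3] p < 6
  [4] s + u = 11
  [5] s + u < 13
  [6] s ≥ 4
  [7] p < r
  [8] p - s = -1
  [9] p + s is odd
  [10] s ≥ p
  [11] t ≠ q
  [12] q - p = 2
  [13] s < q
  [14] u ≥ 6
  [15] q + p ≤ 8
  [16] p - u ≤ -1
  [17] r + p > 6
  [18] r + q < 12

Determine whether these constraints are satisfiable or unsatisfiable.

Try p = 3, q = 5, r = 6, s = 4, t = 7, u = 7.
Check constraint 1: s - t = -3; constraint 2: u - p = 4; constraint 4: s + u = 11. The remaining constraints are straightforward to verify.

Satisfiable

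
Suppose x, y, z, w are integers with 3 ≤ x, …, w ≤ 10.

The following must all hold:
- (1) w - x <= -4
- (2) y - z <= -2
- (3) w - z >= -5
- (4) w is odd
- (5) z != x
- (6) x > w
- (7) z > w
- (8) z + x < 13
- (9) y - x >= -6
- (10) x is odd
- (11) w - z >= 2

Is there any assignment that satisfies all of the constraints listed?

Constraints 1, 2, 9, and 11 give w − z ≥ 2, z − y ≥ 2, y − x ≥ -6, x − w ≥ 4.
Adding all 4 inequalities: the left sides telescope to 0, and the right sides sum to 2 + 2 + (-6) + 4 = 2. So 0 ≥ 2, which is false.

Unsatisfiable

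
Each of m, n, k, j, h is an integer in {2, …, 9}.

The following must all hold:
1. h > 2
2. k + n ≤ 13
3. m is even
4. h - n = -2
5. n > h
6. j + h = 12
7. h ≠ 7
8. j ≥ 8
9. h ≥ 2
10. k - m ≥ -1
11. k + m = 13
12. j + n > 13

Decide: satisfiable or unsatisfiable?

Satisfiable

The assignment m = 6, n = 5, k = 7, j = 9, h = 3 works:
  constraint 2 holds since k + n = 12.
  constraint 4 holds since h - n = -2.
  constraint 6 holds since j + h = 12.
The rest check out directly.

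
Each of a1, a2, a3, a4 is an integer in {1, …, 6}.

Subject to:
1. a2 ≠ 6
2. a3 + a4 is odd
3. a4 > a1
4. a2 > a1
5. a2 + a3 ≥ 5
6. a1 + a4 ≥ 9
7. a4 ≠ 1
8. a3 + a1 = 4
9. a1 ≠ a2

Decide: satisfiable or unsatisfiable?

One satisfying assignment is a1 = 3, a2 = 4, a3 = 1, a4 = 6.
For the less obvious constraints — constraint 5: a2 + a3 = 5; constraint 6: a1 + a4 = 9 — and the others hold by inspection.

Satisfiable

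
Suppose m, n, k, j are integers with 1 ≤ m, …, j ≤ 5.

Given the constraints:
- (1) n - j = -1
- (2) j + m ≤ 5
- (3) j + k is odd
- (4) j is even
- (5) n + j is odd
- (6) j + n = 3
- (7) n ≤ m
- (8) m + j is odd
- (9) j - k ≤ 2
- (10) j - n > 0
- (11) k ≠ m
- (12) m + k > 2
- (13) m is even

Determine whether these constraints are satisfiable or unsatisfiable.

Constraint 13 makes m even and constraint 4 makes j even, so m + j must be even. Constraint 8 says m + j is odd — contradiction.

Unsatisfiable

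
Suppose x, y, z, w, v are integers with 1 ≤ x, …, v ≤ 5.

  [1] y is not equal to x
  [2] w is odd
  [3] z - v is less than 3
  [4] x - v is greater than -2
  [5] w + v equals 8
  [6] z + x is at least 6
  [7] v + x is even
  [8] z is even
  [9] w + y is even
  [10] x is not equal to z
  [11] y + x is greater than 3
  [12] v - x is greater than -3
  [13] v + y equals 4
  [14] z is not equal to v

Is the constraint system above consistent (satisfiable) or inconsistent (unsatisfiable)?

Setting (x, y, z, w, v) = (3, 1, 4, 5, 3) satisfies everything: constraint 3: z - v = 1; constraint 4: x - v = 0, and the others follow.

Satisfiable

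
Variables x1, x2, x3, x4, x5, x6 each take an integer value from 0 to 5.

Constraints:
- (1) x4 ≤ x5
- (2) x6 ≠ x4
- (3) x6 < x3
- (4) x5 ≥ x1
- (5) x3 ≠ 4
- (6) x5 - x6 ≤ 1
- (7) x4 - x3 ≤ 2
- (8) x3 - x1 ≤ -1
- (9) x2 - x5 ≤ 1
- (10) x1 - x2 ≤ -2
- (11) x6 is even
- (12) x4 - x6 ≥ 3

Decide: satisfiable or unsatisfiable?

Unsatisfiable

Constraints 6, 7, 8, 9, 10, and 12 give x4 − x6 ≥ 3, x6 − x5 ≥ -1, x5 − x2 ≥ -1, x2 − x1 ≥ 2, x1 − x3 ≥ 1, x3 − x4 ≥ -2.
Adding all 6 inequalities: the left sides telescope to 0, and the right sides sum to 3 + (-1) + (-1) + 2 + 1 + (-2) = 2. So 0 ≥ 2, which is false.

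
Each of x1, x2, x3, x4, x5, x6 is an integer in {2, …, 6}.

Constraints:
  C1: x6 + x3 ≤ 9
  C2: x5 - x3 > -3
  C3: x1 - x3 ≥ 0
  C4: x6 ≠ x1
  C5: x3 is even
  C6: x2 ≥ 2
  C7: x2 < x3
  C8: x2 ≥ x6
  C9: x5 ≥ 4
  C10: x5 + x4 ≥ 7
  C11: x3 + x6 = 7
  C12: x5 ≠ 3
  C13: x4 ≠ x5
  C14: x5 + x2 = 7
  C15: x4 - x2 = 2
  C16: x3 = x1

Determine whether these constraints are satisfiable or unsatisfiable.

The assignment x1 = 4, x2 = 3, x3 = 4, x4 = 5, x5 = 4, x6 = 3 works:
  constraint 1 holds since x6 + x3 = 7.
  constraint 2 holds since x5 - x3 = 0.
  constraint 3 holds since x1 - x3 = 0.
The rest check out directly.

Satisfiable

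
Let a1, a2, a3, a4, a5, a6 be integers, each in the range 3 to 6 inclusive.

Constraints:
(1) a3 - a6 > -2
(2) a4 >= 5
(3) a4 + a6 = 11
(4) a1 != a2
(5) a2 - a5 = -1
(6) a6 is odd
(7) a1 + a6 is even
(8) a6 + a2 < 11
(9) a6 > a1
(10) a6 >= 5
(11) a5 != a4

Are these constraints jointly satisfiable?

Try a1 = 3, a2 = 4, a3 = 4, a4 = 6, a5 = 5, a6 = 5.
Check constraint 1: a3 - a6 = -1; constraint 3: a4 + a6 = 11; constraint 5: a2 - a5 = -1. The remaining constraints are straightforward to verify.

Satisfiable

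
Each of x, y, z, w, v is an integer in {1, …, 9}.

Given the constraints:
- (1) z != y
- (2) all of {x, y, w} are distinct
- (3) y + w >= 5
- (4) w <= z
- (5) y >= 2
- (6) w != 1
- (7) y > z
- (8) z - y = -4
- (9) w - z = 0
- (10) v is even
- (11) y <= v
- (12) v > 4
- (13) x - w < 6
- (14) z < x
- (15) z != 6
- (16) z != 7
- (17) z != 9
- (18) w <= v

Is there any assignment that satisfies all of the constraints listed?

Satisfiable

One satisfying assignment is x = 7, y = 6, z = 2, w = 2, v = 8.
For the less obvious constraints — constraint 3: y + w = 8; constraint 8: z - y = -4 — and the others hold by inspection.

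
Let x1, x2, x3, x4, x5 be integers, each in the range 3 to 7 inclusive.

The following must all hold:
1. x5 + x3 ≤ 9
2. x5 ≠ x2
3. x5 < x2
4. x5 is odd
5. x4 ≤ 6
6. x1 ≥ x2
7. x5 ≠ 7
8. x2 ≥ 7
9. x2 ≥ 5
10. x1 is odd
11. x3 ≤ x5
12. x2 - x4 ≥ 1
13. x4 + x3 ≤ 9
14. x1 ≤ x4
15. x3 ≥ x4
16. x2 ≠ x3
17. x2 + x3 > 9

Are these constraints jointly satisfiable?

Unsatisfiable

From constraints 6 and 8: x1 ≥ x2 and x2 ≥ 7, so x1 ≥ 7. From constraints 5 and 14: x1 ≤ x4 and x4 ≤ 6, so x1 ≤ 6. But 6 < 7, so no value of x1 works.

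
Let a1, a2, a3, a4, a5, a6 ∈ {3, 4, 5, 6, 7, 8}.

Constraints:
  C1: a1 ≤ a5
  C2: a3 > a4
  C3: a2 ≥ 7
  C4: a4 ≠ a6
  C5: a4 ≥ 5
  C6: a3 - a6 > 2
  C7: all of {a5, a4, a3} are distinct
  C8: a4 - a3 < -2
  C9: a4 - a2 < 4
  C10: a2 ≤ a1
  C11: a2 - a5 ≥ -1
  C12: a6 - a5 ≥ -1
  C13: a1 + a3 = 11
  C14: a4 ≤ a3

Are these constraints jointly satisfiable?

From constraints 3 and 10: a1 ≥ a2 ≥ 7. From constraints 5 and 14: a3 ≥ a4 ≥ 5. Hence a1 + a3 ≥ 12. But constraint 13 requires a1 + a3 = 11, and 11 < 12. Contradiction.

Unsatisfiable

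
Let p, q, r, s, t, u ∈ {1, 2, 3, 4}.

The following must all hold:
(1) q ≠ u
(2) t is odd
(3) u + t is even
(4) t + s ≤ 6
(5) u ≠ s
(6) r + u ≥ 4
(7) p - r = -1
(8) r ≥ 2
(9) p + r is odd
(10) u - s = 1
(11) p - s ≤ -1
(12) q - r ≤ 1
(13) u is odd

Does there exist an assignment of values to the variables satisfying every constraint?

Take p = 1, q = 1, r = 2, s = 2, t = 1, u = 3. Then constraint 4: t + s = 3; constraint 6: r + u = 5; constraint 7: p - r = -1, and every other listed constraint is also met.

Satisfiable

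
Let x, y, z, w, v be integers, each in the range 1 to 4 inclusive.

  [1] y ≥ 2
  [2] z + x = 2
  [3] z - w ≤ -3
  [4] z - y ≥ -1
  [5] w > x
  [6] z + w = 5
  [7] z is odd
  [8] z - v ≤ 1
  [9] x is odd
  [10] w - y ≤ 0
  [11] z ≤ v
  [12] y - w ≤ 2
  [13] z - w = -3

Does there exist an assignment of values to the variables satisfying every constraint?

Constraints 3, 4, and 10 give z − y ≥ -1, y − w ≥ 0, w − z ≥ 3.
Adding all 3 inequalities: the left sides telescope to 0, and the right sides sum to (-1) + 0 + 3 = 2. So 0 ≥ 2, which is false.

Unsatisfiable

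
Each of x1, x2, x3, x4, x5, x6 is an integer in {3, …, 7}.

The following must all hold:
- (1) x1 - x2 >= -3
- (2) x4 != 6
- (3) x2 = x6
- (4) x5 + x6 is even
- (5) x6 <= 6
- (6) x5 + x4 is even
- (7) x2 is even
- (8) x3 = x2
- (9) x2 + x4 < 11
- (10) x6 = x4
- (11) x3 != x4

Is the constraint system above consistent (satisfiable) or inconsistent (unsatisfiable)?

From constraints 3, 8, and 10, x3 = x2 = x6 = x4, so x3 = x4. But constraint 11 says x3 ≠ x4. Contradiction.

Unsatisfiable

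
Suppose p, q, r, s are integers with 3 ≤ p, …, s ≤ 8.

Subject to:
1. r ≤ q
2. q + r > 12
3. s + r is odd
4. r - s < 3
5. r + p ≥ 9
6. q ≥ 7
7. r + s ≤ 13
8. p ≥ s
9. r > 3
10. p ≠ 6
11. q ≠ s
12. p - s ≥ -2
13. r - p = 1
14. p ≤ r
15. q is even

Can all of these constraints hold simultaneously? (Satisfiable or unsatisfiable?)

The assignment p = 5, q = 8, r = 6, s = 5 works:
  constraint 2 holds since q + r = 14.
  constraint 4 holds since r - s = 1.
The rest check out directly.

Satisfiable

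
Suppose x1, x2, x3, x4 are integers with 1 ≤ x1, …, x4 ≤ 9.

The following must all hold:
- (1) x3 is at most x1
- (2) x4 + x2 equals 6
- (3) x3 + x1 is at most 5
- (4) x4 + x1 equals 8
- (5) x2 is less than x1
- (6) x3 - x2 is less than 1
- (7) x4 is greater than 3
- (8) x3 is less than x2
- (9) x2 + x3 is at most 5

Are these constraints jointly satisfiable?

Satisfiable

Setting (x1, x2, x3, x4) = (4, 2, 1, 4) satisfies everything: constraint 2: x4 + x2 = 6; constraint 3: x3 + x1 = 5; constraint 4: x4 + x1 = 8, and the others follow.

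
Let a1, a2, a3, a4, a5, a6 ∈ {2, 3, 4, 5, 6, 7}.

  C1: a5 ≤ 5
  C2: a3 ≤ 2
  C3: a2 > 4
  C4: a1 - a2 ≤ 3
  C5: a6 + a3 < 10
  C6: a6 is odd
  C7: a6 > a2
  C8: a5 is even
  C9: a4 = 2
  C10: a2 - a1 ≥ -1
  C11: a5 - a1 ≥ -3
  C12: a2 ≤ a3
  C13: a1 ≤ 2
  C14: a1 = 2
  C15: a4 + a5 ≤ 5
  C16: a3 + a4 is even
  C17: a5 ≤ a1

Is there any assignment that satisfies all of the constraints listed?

From constraint 3: a2 ≥ 5. From constraints 2 and 12: a2 ≤ a3 and a3 ≤ 2, so a2 ≤ 2. But 2 < 5, so no value of a2 works.

Unsatisfiable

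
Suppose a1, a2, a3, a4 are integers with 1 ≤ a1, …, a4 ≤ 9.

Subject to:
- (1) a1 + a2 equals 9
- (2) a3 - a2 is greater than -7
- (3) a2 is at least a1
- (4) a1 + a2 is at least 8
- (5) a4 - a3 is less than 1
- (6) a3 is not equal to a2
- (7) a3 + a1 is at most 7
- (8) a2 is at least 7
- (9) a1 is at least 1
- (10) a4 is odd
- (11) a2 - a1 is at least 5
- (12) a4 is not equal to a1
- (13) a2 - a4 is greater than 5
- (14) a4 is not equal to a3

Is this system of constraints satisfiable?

Setting (a1, a2, a3, a4) = (2, 7, 2, 1) satisfies everything: constraint 1: a1 + a2 = 9; constraint 2: a3 - a2 = -5, and the others follow.

Satisfiable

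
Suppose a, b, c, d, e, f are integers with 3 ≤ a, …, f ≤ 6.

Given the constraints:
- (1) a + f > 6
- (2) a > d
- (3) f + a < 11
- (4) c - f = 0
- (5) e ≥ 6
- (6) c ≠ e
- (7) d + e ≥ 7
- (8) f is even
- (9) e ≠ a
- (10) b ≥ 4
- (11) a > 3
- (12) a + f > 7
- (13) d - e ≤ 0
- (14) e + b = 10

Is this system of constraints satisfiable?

Try a = 4, b = 4, c = 4, d = 3, e = 6, f = 4.
Check constraint 1: a + f = 8; constraint 3: f + a = 8. The remaining constraints are straightforward to verify.

Satisfiable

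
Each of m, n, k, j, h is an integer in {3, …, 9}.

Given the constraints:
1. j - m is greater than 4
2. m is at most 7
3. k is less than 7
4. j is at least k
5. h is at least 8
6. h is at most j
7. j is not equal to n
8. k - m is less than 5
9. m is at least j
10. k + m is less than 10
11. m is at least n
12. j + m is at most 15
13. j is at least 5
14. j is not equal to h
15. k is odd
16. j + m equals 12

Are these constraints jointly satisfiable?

Unsatisfiable

From constraints 5 and 6: j ≥ h and h ≥ 8, so j ≥ 8. From constraints 2 and 9: j ≤ m and m ≤ 7, so j ≤ 7. But 7 < 8, so no value of j works.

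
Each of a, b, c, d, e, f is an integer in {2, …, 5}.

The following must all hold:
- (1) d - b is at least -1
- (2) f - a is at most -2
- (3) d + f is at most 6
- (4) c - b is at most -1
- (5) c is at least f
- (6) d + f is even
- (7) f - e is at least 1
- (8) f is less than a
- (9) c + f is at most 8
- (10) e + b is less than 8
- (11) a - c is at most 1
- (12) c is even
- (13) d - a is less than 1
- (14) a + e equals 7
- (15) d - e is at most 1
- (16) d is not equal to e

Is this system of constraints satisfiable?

Unsatisfiable

Constraints 1, 2, 4, 7, 11, and 15 give f − e ≥ 1, e − d ≥ -1, d − b ≥ -1, b − c ≥ 1, c − a ≥ -1, a − f ≥ 2.
Adding all 6 inequalities: the left sides telescope to 0, and the right sides sum to 1 + (-1) + (-1) + 1 + (-1) + 2 = 1. So 0 ≥ 1, which is false.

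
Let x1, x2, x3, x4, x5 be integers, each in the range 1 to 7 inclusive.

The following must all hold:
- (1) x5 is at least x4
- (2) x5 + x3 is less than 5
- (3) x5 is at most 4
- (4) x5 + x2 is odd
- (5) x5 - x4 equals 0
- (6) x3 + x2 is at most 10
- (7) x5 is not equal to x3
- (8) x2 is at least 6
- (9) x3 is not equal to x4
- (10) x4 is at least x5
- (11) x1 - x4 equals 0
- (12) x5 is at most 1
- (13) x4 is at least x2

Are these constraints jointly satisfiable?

Unsatisfiable

From constraints 8 and 13: x4 ≥ x2 and x2 ≥ 6, so x4 ≥ 6. From constraints 1 and 12: x4 ≤ x5 and x5 ≤ 1, so x4 ≤ 1. But 1 < 6, so no value of x4 works.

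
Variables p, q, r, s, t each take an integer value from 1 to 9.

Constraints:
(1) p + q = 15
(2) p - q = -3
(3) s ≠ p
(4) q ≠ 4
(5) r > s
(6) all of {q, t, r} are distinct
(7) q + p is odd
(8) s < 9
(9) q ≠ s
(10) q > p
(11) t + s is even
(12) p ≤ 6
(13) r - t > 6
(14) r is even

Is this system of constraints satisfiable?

Satisfiable

Setting (p, q, r, s, t) = (6, 9, 8, 3, 1) satisfies everything: constraint 1: p + q = 15; constraint 2: p - q = -3, and the others follow.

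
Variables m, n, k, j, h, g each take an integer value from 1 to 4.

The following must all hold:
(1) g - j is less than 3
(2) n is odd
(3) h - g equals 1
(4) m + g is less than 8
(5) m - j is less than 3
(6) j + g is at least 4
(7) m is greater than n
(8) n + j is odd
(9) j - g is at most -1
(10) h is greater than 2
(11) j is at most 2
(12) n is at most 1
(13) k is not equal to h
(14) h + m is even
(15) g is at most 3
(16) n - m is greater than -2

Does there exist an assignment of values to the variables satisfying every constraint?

Satisfiable

Try m = 2, n = 1, k = 1, j = 2, h = 4, g = 3.
Check constraint 1: g - j = 1; constraint 3: h - g = 1. The remaining constraints are straightforward to verify.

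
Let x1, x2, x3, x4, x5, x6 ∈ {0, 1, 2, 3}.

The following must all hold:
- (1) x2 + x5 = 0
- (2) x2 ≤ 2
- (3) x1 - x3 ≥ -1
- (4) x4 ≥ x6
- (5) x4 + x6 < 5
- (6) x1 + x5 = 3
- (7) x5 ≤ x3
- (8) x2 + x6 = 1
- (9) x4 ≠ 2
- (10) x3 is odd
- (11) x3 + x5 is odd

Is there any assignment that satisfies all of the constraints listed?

One satisfying assignment is x1 = 3, x2 = 0, x3 = 1, x4 = 1, x5 = 0, x6 = 1.
For the less obvious constraints — constraint 1: x2 + x5 = 0; constraint 3: x1 - x3 = 2 — and the others hold by inspection.

Satisfiable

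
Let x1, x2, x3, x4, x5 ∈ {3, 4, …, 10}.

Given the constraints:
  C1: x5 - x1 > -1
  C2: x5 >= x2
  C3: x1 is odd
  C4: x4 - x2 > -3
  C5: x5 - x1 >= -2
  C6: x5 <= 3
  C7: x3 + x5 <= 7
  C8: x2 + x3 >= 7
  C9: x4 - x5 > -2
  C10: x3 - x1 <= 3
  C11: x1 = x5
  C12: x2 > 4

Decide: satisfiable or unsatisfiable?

Unsatisfiable

From constraint 12: x2 ≥ 5. From constraints 2 and 6: x2 ≤ x5 and x5 ≤ 3, so x2 ≤ 3. But 3 < 5, so no value of x2 works.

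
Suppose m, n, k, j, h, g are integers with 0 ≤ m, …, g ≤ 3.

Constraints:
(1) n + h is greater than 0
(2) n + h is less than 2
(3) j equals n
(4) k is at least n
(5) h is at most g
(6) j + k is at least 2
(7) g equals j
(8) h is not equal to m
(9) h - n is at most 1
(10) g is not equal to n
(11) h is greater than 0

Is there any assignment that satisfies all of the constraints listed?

Unsatisfiable

From constraints 3 and 7, g = j = n, so g = n. But constraint 10 says g ≠ n. Contradiction.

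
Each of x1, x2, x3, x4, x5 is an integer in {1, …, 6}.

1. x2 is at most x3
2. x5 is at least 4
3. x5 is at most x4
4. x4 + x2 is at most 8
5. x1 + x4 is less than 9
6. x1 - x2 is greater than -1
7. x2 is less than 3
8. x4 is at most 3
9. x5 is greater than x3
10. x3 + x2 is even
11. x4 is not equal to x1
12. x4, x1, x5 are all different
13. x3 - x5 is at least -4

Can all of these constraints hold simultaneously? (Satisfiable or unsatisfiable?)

From constraints 2 and 3: x4 ≥ x5 and x5 ≥ 4, so x4 ≥ 4. From constraint 8: x4 ≤ 3. But 3 < 4, so no value of x4 works.

Unsatisfiable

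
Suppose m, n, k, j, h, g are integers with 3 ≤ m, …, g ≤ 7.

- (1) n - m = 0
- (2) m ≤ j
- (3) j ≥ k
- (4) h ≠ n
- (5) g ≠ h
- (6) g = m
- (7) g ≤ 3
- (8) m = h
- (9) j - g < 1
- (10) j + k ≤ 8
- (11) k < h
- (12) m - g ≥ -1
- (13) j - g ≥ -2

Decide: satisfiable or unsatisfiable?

From constraints 6 and 8, g = m = h, so g = h. But constraint 5 says g ≠ h. Contradiction.

Unsatisfiable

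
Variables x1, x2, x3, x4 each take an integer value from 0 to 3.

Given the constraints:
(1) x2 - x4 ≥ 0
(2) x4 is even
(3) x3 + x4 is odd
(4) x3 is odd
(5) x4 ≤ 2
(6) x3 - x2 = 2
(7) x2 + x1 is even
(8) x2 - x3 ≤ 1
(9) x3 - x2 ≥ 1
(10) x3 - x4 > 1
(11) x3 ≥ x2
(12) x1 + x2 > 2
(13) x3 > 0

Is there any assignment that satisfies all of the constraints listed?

Satisfiable

One satisfying assignment is x1 = 3, x2 = 1, x3 = 3, x4 = 0.
For the less obvious constraints — constraint 1: x2 - x4 = 1; constraint 6: x3 - x2 = 2 — and the others hold by inspection.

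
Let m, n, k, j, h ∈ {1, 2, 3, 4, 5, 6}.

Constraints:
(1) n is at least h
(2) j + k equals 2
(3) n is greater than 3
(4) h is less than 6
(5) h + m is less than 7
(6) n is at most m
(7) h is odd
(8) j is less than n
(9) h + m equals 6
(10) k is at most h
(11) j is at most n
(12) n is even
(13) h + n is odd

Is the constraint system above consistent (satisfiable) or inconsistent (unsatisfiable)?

One satisfying assignment is m = 5, n = 4, k = 1, j = 1, h = 1.
For the less obvious constraints — constraint 2: j + k = 2; constraint 5: h + m = 6; constraint 9: h + m = 6 — and the others hold by inspection.

Satisfiable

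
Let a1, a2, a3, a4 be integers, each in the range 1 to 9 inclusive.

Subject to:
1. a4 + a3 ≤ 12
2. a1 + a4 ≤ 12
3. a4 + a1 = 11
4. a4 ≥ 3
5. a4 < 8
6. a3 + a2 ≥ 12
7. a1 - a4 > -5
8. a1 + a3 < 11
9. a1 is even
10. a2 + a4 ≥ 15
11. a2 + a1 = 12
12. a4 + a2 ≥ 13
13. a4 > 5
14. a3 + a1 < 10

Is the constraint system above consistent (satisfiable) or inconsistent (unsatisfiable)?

Try a1 = 4, a2 = 8, a3 = 4, a4 = 7.
Check constraint 1: a4 + a3 = 11; constraint 2: a1 + a4 = 11. The remaining constraints are straightforward to verify.

Satisfiable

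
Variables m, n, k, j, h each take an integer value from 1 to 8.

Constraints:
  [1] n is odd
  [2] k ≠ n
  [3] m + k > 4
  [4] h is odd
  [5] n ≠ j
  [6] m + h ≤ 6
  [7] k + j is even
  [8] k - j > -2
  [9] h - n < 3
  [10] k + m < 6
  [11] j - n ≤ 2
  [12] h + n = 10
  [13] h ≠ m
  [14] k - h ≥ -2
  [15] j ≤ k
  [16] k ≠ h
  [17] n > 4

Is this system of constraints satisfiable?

The assignment m = 1, n = 5, k = 4, j = 4, h = 5 works:
  constraint 3 holds since m + k = 5.
  constraint 6 holds since m + h = 6.
The rest check out directly.

Satisfiable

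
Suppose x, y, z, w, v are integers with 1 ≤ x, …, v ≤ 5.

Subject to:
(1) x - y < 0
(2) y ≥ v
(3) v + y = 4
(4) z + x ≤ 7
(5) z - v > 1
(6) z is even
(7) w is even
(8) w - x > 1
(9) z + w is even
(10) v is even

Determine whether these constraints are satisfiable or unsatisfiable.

The assignment x = 1, y = 2, z = 4, w = 4, v = 2 works:
  constraint 1 holds since x - y = -1.
  constraint 3 holds since v + y = 4.
  constraint 4 holds since z + x = 5.
The rest check out directly.

Satisfiable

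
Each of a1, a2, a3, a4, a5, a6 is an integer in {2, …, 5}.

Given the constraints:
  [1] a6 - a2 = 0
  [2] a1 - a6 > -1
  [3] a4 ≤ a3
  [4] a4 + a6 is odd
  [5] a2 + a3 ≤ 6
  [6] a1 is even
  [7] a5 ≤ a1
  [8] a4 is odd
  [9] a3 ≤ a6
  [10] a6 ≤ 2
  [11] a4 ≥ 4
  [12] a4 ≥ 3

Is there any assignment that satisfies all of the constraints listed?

From constraints 3 and 11: a3 ≥ a4 and a4 ≥ 4, so a3 ≥ 4. From constraints 9 and 10: a3 ≤ a6 and a6 ≤ 2, so a3 ≤ 2. But 2 < 4, so no value of a3 works.

Unsatisfiable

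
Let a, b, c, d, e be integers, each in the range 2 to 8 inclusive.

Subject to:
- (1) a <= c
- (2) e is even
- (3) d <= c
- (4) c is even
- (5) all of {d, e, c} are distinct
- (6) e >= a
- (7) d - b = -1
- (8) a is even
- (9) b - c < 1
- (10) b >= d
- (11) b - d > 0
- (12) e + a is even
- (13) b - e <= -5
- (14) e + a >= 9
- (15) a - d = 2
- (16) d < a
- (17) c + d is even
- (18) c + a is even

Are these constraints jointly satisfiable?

Satisfiable

Take a = 4, b = 3, c = 4, d = 2, e = 8. Then constraint 7: d - b = -1; constraint 9: b - c = -1; constraint 11: b - d = 1, and every other listed constraint is also met.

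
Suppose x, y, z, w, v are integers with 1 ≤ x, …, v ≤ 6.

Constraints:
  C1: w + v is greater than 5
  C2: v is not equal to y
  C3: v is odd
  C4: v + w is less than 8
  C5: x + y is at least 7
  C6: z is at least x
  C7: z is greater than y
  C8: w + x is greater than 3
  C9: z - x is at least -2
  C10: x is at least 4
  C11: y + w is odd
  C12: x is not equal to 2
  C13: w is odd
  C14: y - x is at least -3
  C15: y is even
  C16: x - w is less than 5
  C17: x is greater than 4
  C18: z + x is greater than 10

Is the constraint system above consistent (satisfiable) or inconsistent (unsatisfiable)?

One satisfying assignment is x = 5, y = 4, z = 6, w = 1, v = 5.
For the less obvious constraints — constraint 1: w + v = 6; constraint 4: v + w = 6; constraint 5: x + y = 9 — and the others hold by inspection.

Satisfiable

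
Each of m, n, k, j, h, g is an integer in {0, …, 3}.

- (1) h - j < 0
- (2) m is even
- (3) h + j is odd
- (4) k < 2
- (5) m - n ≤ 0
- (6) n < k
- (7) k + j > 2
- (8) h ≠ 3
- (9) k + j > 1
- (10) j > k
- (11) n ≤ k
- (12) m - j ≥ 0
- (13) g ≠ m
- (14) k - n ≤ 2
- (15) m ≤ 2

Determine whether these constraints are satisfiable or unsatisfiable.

Constraints 5, 6, 10, and 12 give k < j, j ≤ m, m ≤ n, n < k. Chaining: k < j ≤ m ≤ n < k, which forces k < k — impossible.

Unsatisfiable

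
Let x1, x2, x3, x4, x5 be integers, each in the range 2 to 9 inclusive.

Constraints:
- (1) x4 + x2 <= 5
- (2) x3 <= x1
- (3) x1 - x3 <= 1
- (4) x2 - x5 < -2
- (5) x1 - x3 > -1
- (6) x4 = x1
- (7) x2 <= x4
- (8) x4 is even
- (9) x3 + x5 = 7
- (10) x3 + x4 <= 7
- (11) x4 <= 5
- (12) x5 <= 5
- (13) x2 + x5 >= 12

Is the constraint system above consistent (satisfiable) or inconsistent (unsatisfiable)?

From constraints 7 and 11: x2 ≤ x4 ≤ 5. From constraint 12: x5 ≤ 5. Hence x2 + x5 ≤ 10. But constraint 13 requires x2 + x5 ≥ 12, and 12 > 10. Contradiction.

Unsatisfiable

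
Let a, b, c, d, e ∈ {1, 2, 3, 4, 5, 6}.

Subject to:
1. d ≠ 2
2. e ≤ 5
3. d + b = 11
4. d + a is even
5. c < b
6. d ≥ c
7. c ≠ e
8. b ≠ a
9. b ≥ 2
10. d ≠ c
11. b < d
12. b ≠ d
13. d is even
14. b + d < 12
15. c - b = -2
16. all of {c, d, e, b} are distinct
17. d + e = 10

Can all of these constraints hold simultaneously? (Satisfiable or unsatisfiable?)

Setting (a, b, c, d, e) = (6, 5, 3, 6, 4) satisfies everything: constraint 3: d + b = 11; constraint 14: b + d = 11, and the others follow.

Satisfiable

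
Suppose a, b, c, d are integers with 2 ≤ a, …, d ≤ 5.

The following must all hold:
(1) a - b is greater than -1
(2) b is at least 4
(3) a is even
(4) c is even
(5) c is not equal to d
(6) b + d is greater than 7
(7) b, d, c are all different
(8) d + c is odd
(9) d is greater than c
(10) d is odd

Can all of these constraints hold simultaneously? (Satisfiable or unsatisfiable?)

Satisfiable

Take a = 4, b = 4, c = 2, d = 5. Then constraint 1: a - b = 0; constraint 6: b + d = 9, and every other listed constraint is also met.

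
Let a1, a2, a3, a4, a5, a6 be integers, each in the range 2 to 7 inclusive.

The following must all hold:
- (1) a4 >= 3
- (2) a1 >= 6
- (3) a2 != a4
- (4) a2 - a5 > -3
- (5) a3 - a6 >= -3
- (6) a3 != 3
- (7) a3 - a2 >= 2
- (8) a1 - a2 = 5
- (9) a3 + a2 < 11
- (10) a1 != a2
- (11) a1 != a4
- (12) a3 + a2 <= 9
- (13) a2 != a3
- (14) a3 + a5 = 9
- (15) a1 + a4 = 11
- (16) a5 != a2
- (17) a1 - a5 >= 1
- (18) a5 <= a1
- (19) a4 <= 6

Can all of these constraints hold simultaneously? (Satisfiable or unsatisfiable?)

The assignment a1 = 7, a2 = 2, a3 = 6, a4 = 4, a5 = 3, a6 = 7 works:
  constraint 4 holds since a2 - a5 = -1.
  constraint 5 holds since a3 - a6 = -1.
The rest check out directly.

Satisfiable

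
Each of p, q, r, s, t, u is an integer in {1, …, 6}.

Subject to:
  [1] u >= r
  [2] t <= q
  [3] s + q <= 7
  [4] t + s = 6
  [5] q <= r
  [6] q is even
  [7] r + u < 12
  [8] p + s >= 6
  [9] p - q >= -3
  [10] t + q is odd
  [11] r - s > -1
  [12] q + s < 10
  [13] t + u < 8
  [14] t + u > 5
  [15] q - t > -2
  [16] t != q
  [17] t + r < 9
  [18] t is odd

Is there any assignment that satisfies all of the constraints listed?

Satisfiable

Setting (p, q, r, s, t, u) = (1, 2, 5, 5, 1, 6) satisfies everything: constraint 3: s + q = 7; constraint 4: t + s = 6, and the others follow.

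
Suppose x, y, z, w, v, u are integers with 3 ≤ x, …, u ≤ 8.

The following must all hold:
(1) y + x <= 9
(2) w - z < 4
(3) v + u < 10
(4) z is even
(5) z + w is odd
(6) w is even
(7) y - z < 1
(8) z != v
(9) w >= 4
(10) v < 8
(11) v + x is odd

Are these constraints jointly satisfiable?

Unsatisfiable

Constraint 4 makes z even and constraint 6 makes w even, so z + w must be even. Constraint 5 says z + w is odd — contradiction.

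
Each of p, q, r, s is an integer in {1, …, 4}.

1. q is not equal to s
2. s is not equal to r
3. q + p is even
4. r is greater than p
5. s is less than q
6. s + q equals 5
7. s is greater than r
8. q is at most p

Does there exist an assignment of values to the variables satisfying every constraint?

Constraints 4, 5, 7, and 8 give r < s, s < q, q ≤ p, p < r. Chaining: r < s < q ≤ p < r, which forces r < r — impossible.

Unsatisfiable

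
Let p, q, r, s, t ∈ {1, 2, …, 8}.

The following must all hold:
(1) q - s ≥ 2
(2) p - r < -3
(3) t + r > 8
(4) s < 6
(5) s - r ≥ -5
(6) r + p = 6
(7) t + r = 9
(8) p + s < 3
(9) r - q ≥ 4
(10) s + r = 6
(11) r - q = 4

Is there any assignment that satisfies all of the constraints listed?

Constraints 1, 5, and 9 give r − q ≥ 4, q − s ≥ 2, s − r ≥ -5.
Adding all 3 inequalities: the left sides telescope to 0, and the right sides sum to 4 + 2 + (-5) = 1. So 0 ≥ 1, which is false.

Unsatisfiable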